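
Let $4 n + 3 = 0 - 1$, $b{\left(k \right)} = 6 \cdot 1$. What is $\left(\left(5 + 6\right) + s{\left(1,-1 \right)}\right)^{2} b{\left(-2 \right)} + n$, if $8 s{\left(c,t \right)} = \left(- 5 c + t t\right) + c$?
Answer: $\frac{21643}{32} \approx 676.34$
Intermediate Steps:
$b{\left(k \right)} = 6$
$s{\left(c,t \right)} = - \frac{c}{2} + \frac{t^{2}}{8}$ ($s{\left(c,t \right)} = \frac{\left(- 5 c + t t\right) + c}{8} = \frac{\left(- 5 c + t^{2}\right) + c}{8} = \frac{\left(t^{2} - 5 c\right) + c}{8} = \frac{t^{2} - 4 c}{8} = - \frac{c}{2} + \frac{t^{2}}{8}$)
$n = -1$ ($n = - \frac{3}{4} + \frac{0 - 1}{4} = - \frac{3}{4} + \frac{1}{4} \left(-1\right) = - \frac{3}{4} - \frac{1}{4} = -1$)
$\left(\left(5 + 6\right) + s{\left(1,-1 \right)}\right)^{2} b{\left(-2 \right)} + n = \left(\left(5 + 6\right) + \left(\left(- \frac{1}{2}\right) 1 + \frac{\left(-1\right)^{2}}{8}\right)\right)^{2} \cdot 6 - 1 = \left(11 + \left(- \frac{1}{2} + \frac{1}{8} \cdot 1\right)\right)^{2} \cdot 6 - 1 = \left(11 + \left(- \frac{1}{2} + \frac{1}{8}\right)\right)^{2} \cdot 6 - 1 = \left(11 - \frac{3}{8}\right)^{2} \cdot 6 - 1 = \left(\frac{85}{8}\right)^{2} \cdot 6 - 1 = \frac{7225}{64} \cdot 6 - 1 = \frac{21675}{32} - 1 = \frac{21643}{32}$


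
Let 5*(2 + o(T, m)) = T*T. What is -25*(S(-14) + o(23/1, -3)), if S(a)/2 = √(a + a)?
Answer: -2595 - 100*I*√7 ≈ -2595.0 - 264.58*I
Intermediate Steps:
S(a) = 2*√2*√a (S(a) = 2*√(a + a) = 2*√(2*a) = 2*(√2*√a) = 2*√2*√a)
o(T, m) = -2 + T²/5 (o(T, m) = -2 + (T*T)/5 = -2 + T²/5)
-25*(S(-14) + o(23/1, -3)) = -25*(2*√2*√(-14) + (-2 + (23/1)²/5)) = -25*(2*√2*(I*√14) + (-2 + (23*1)²/5)) = -25*(4*I*√7 + (-2 + (⅕)*23²)) = -25*(4*I*√7 + (-2 + (⅕)*529)) = -25*(4*I*√7 + (-2 + 529/5)) = -25*(4*I*√7 + 519/5) = -25*(519/5 + 4*I*√7) = -2595 - 100*I*√7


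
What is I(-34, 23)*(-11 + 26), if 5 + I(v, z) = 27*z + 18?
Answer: 9510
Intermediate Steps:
I(v, z) = 13 + 27*z (I(v, z) = -5 + (27*z + 18) = -5 + (18 + 27*z) = 13 + 27*z)
I(-34, 23)*(-11 + 26) = (13 + 27*23)*(-11 + 26) = (13 + 621)*15 = 634*15 = 9510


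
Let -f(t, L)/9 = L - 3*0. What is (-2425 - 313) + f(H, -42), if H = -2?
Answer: -2360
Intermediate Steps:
f(t, L) = -9*L (f(t, L) = -9*(L - 3*0) = -9*(L + 0) = -9*L)
(-2425 - 313) + f(H, -42) = (-2425 - 313) - 9*(-42) = -2738 + 378 = -2360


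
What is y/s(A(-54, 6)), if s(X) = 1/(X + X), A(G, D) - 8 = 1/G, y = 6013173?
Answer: 863892521/9 ≈ 9.5988e+7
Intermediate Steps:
A(G, D) = 8 + 1/G
s(X) = 1/(2*X)
y/s(A(-54, 6)) = 6013173/((1/(2*(8 + 1/(-54))))) = 6013173/((1/(2*(8 - 1/54)))) = 6013173/((1/(2*(431/54)))) = 6013173/(((½)*(54/431))) = 6013173/(27/431) = 6013173*(431/27) = 863892521/9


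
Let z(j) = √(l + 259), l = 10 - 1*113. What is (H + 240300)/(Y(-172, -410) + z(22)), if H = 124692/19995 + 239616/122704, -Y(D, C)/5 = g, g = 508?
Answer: -1559951812126712/16487918334997 - 6141542567428*√39/82439591674985 ≈ -95.077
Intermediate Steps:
l = -103 (l = 10 - 113 = -103)
Y(D, C) = -2540 (Y(D, C) = -5*508 = -2540)
z(j) = 2*√39 (z(j) = √(-103 + 259) = √156 = 2*√39)
H = 418569356/51113885 (H = 124692*(1/19995) + 239616*(1/122704) = 41564/6665 + 14976/7669 = 418569356/51113885 ≈ 8.1889)
(H + 240300)/(Y(-172, -410) + z(22)) = (418569356/51113885 + 240300)/(-2540 + 2*√39) = 12283085134856/(51113885*(-2540 + 2*√39))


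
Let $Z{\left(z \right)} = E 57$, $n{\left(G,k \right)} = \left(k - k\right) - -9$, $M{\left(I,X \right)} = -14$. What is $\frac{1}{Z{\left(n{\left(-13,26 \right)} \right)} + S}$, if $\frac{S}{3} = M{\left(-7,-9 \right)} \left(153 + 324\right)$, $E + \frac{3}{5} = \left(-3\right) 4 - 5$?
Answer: $- \frac{5}{105186} \approx -4.7535 \cdot 10^{-5}$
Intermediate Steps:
$E = - \frac{88}{5}$ ($E = - \frac{3}{5} - 17 = - \frac{88}{5} \approx -17.6$)
$n{\left(G,k \right)} = 9$ ($n{\left(G,k \right)} = 0 + 9 = 9$)
$Z{\left(z \right)} = - \frac{5016}{5}$ ($Z{\left(z \right)} = \left(- \frac{88}{5}\right) 57 = - \frac{5016}{5}$)
$S = -20034$ ($S = 3 \left(- 14 \left(153 + 324\right)\right) = 3 \left(\left(-14\right) 477\right) = 3 \left(-6678\right) = -20034$)
$\frac{1}{Z{\left(n{\left(-13,26 \right)} \right)} + S} = \frac{1}{- \frac{5016}{5} - 20034} = \frac{1}{- \frac{105186}{5}} = - \frac{5}{105186}$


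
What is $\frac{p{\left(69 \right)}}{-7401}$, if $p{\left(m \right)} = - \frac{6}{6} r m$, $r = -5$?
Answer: $- \frac{115}{2467} \approx -0.046615$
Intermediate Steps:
$p{\left(m \right)} = 5 m$ ($p{\left(m \right)} = - \frac{6}{6} \left(-5\right) m = \left(-6\right) \frac{1}{6} \left(-5\right) m = \left(-1\right) \left(-5\right) m = 5 m$)
$\frac{p{\left(69 \right)}}{-7401} = \frac{5 \cdot 69}{-7401} = 345 \left(- \frac{1}{7401}\right) = - \frac{115}{2467}$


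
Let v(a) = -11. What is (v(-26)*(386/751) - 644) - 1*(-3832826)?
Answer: 2877964436/751 ≈ 3.8322e+6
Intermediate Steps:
(v(-26)*(386/751) - 644) - 1*(-3832826) = (-4246/751 - 644) - 1*(-3832826) = (-4246/751 - 644) + 3832826 = -487890/751 + 3832826 = 2877964436/751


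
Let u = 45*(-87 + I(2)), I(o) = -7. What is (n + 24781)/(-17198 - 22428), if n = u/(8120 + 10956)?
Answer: -236359063/377952788 ≈ -0.62537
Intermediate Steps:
u = -4230 (u = 45*(-87 - 7) = 45*(-94) = -4230)
n = -2115/9538 (n = -4230/(8120 + 10956) = -4230/19076 = -4230*1/19076 = -2115/9538 ≈ -0.22174)
(n + 24781)/(-17198 - 22428) = (-2115/9538 + 24781)/(-17198 - 22428) = (236359063/9538)/(-39626) = (236359063/9538)*(-1/39626) = -236359063/377952788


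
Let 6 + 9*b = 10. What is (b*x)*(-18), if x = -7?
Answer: 56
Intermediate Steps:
b = 4/9 (b = -2/3 + (1/9)*10 = -2/3 + 10/9 = 4/9 ≈ 0.44444)
(b*x)*(-18) = ((4/9)*(-7))*(-18) = -28/9*(-18) = 56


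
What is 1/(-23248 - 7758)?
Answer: -1/31006 ≈ -3.2252e-5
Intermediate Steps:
1/(-23248 - 7758) = 1/(-31006) = -1/31006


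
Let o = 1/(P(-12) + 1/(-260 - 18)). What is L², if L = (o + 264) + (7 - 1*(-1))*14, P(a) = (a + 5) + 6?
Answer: 10946599876/77841 ≈ 1.4063e+5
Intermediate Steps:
P(a) = 11 + a (P(a) = (5 + a) + 6 = 11 + a)
o = -278/279 (o = 1/((11 - 12) + 1/(-260 - 18)) = 1/(-1 + 1/(-278)) = 1/(-1 - 1/278) = 1/(-279/278) = -278/279 ≈ -0.99642)
L = 104626/279 (L = (-278/279 + 264) + (7 - 1*(-1))*14 = 73378/279 + (7 + 1)*14 = 73378/279 + 8*14 = 73378/279 + 112 = 104626/279 ≈ 375.00)
L² = (104626/279)² = 10946599876/77841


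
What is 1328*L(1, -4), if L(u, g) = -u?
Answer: -1328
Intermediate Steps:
1328*L(1, -4) = 1328*(-1*1) = 1328*(-1) = -1328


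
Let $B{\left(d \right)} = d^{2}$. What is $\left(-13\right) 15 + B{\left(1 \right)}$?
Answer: $-194$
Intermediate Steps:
$\left(-13\right) 15 + B{\left(1 \right)} = \left(-13\right) 15 + 1^{2} = -195 + 1 = -194$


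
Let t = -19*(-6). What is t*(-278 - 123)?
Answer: -45714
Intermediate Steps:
t = 114
t*(-278 - 123) = 114*(-278 - 123) = 114*(-401) = -45714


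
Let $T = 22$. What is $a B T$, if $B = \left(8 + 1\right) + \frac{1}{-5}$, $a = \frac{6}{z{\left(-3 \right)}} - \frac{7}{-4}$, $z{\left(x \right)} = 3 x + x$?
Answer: $242$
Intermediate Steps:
$z{\left(x \right)} = 4 x$
$a = \frac{5}{4}$ ($a = \frac{6}{4 \left(-3\right)} - \frac{7}{-4} = \frac{6}{-12} - - \frac{7}{4} = 6 \left(- \frac{1}{12}\right) + \frac{7}{4} = - \frac{1}{2} + \frac{7}{4} = \frac{5}{4} \approx 1.25$)
$B = \frac{44}{5}$ ($B = 9 - \frac{1}{5} = \frac{44}{5} \approx 8.8$)
$a B T = \frac{5}{4} \cdot \frac{44}{5} \cdot 22 = 11 \cdot 22 = 242$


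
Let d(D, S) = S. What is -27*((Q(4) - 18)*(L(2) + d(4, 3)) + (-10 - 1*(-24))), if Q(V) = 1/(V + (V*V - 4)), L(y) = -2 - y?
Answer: -13797/16 ≈ -862.31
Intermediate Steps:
Q(V) = 1/(-4 + V + V²) (Q(V) = 1/(V + (V² - 4)) = 1/(V + (-4 + V²)) = 1/(-4 + V + V²))
-27*((Q(4) - 18)*(L(2) + d(4, 3)) + (-10 - 1*(-24))) = -27*((1/(-4 + 4 + 4²) - 18)*((-2 - 1*2) + 3) + (-10 - 1*(-24))) = -27*((1/(-4 + 4 + 16) - 18)*((-2 - 2) + 3) + (-10 + 24)) = -27*((1/16 - 18)*(-4 + 3) + 14) = -27*((1/16 - 18)*(-1) + 14) = -27*(-287/16*(-1) + 14) = -27*(287/16 + 14) = -27*511/16 = -13797/16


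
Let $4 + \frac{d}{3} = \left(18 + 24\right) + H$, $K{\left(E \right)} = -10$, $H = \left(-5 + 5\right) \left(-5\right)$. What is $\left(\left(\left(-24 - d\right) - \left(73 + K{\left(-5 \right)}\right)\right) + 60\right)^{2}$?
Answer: $19881$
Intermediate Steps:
$H = 0$ ($H = 0 \left(-5\right) = 0$)
$d = 114$ ($d = -12 + 3 \left(\left(18 + 24\right) + 0\right) = -12 + 3 \left(42 + 0\right) = -12 + 3 \cdot 42 = -12 + 126 = 114$)
$\left(\left(\left(-24 - d\right) - \left(73 + K{\left(-5 \right)}\right)\right) + 60\right)^{2} = \left(\left(\left(-24 - 114\right) - 63\right) + 60\right)^{2} = \left(\left(\left(-24 - 114\right) + \left(-73 + 10\right)\right) + 60\right)^{2} = \left(\left(-138 - 63\right) + 60\right)^{2} = \left(-201 + 60\right)^{2} = \left(-141\right)^{2} = 19881$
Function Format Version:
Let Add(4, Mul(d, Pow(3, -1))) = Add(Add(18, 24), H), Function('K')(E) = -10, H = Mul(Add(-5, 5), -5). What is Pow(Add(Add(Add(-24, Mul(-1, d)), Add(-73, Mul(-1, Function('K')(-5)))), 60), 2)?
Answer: 19881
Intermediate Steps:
H = 0 (H = Mul(0, -5) = 0)
d = 114 (d = Add(-12, Mul(3, Add(Add(18, 24), 0))) = Add(-12, Mul(3, Add(42, 0))) = Add(-12, Mul(3, 42)) = Add(-12, 126) = 114)
Pow(Add(Add(Add(-24, Mul(-1, d)), Add(-73, Mul(-1, Function('K')(-5)))), 60), 2) = Pow(Add(Add(Add(-24, Mul(-1, 114)), Add(-73, Mul(-1, -10))), 60), 2) = Pow(Add(Add(Add(-24, -114), Add(-73, 10)), 60), 2) = Pow(Add(Add(-138, -63), 60), 2) = Pow(Add(-201, 60), 2) = Pow(-141, 2) = 19881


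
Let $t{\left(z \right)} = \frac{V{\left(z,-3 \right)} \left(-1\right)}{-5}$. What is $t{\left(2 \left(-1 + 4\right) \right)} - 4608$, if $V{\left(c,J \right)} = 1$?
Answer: $- \frac{23039}{5} \approx -4607.8$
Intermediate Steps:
$t{\left(z \right)} = \frac{1}{5}$ ($t{\left(z \right)} = \frac{1 \left(-1\right)}{-5} = \left(-1\right) \left(- \frac{1}{5}\right) = \frac{1}{5}$)
$t{\left(2 \left(-1 + 4\right) \right)} - 4608 = \frac{1}{5} - 4608 = - \frac{23039}{5}$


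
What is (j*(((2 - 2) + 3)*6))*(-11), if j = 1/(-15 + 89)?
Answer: -99/37 ≈ -2.6757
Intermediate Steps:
j = 1/74 ≈ 0.013514
(j*(((2 - 2) + 3)*6))*(-11) = ((((2 - 2) + 3)*6)/74)*(-11) = (((0 + 3)*6)/74)*(-11) = ((3*6)/74)*(-11) = ((1/74)*18)*(-11) = (9/37)*(-11) = -99/37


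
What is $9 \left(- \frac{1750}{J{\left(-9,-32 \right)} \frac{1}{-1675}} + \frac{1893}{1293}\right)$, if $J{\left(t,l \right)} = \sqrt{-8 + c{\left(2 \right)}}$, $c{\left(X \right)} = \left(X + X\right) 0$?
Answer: $\frac{5679}{431} - \frac{13190625 i \sqrt{2}}{2} \approx 13.176 - 9.3272 \cdot 10^{6} i$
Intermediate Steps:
$c{\left(X \right)} = 0$ ($c{\left(X \right)} = 2 X 0 = 0$)
$J{\left(t,l \right)} = 2 i \sqrt{2}$ ($J{\left(t,l \right)} = \sqrt{-8 + 0} = \sqrt{-8} = 2 i \sqrt{2}$)
$9 \left(- \frac{1750}{J{\left(-9,-32 \right)} \frac{1}{-1675}} + \frac{1893}{1293}\right) = 9 \left(- \frac{1750}{2 i \sqrt{2} \frac{1}{-1675}} + \frac{1893}{1293}\right) = 9 \left(- \frac{1750}{2 i \sqrt{2} \left(- \frac{1}{1675}\right)} + 1893 \cdot \frac{1}{1293}\right) = 9 \left(- \frac{1750}{\left(- \frac{2}{1675}\right) i \sqrt{2}} + \frac{631}{431}\right) = 9 \left(- 1750 \frac{1675 i \sqrt{2}}{4} + \frac{631}{431}\right) = 9 \left(- \frac{1465625 i \sqrt{2}}{2} + \frac{631}{431}\right) = 9 \left(\frac{631}{431} - \frac{1465625 i \sqrt{2}}{2}\right) = \frac{5679}{431} - \frac{13190625 i \sqrt{2}}{2}$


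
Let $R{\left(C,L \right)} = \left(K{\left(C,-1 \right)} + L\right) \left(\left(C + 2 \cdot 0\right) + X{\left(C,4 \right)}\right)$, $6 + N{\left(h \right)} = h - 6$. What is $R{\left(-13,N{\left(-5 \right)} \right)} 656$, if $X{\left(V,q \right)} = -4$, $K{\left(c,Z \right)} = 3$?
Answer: $156128$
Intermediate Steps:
$N{\left(h \right)} = -12 + h$ ($N{\left(h \right)} = -6 + \left(h - 6\right) = -6 + \left(-6 + h\right) = -12 + h$)
$R{\left(C,L \right)} = \left(-4 + C\right) \left(3 + L\right)$ ($R{\left(C,L \right)} = \left(3 + L\right) \left(\left(C + 2 \cdot 0\right) - 4\right) = \left(3 + L\right) \left(\left(C + 0\right) - 4\right) = \left(3 + L\right) \left(C - 4\right) = \left(3 + L\right) \left(-4 + C\right) = \left(-4 + C\right) \left(3 + L\right)$)
$R{\left(-13,N{\left(-5 \right)} \right)} 656 = \left(-12 - 4 \left(-12 - 5\right) + 3 \left(-13\right) - 13 \left(-12 - 5\right)\right) 656 = \left(-12 - -68 - 39 - -221\right) 656 = \left(-12 + 68 - 39 + 221\right) 656 = 238 \cdot 656 = 156128$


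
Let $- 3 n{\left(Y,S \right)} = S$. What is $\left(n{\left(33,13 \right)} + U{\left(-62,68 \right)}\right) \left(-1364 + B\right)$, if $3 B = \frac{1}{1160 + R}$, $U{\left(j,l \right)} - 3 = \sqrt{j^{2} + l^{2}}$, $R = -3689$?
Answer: $\frac{41394676}{22761} - \frac{20697338 \sqrt{2117}}{7587} \approx -1.237 \cdot 10^{5}$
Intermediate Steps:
$n{\left(Y,S \right)} = - \frac{S}{3}$
$U{\left(j,l \right)} = 3 + \sqrt{j^{2} + l^{2}}$
$B = - \frac{1}{7587}$ ($B = \frac{1}{3 \left(1160 - 3689\right)} = \frac{1}{3 \left(-2529\right)} = \frac{1}{3} \left(- \frac{1}{2529}\right) = - \frac{1}{7587} \approx -0.0001318$)
$\left(n{\left(33,13 \right)} + U{\left(-62,68 \right)}\right) \left(-1364 + B\right) = \left(\left(- \frac{1}{3}\right) 13 + \left(3 + \sqrt{\left(-62\right)^{2} + 68^{2}}\right)\right) \left(-1364 - \frac{1}{7587}\right) = \left(- \frac{13}{3} + \left(3 + \sqrt{3844 + 4624}\right)\right) \left(- \frac{10348669}{7587}\right) = \left(- \frac{13}{3} + \left(3 + \sqrt{8468}\right)\right) \left(- \frac{10348669}{7587}\right) = \left(- \frac{13}{3} + \left(3 + 2 \sqrt{2117}\right)\right) \left(- \frac{10348669}{7587}\right) = \left(- \frac{4}{3} + 2 \sqrt{2117}\right) \left(- \frac{10348669}{7587}\right) = \frac{41394676}{22761} - \frac{20697338 \sqrt{2117}}{7587}$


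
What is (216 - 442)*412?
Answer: -93112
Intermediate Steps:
(216 - 442)*412 = -226*412 = -93112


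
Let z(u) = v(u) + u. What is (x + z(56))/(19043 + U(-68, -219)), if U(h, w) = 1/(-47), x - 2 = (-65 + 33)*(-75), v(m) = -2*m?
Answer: 18377/149170 ≈ 0.12320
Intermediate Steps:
z(u) = -u (z(u) = -2*u + u = -u)
x = 2402 (x = 2 + (-65 + 33)*(-75) = 2 - 32*(-75) = 2 + 2400 = 2402)
U(h, w) = -1/47
(x + z(56))/(19043 + U(-68, -219)) = (2402 - 1*56)/(19043 - 1/47) = (2402 - 56)/(895020/47) = 2346*(47/895020) = 18377/149170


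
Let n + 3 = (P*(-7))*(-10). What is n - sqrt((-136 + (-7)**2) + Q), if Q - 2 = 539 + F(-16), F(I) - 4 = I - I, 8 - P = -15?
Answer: 1607 - sqrt(458) ≈ 1585.6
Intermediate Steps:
P = 23 (P = 8 - 1*(-15) = 8 + 15 = 23)
n = 1607 (n = -3 + (23*(-7))*(-10) = -3 - 161*(-10) = -3 + 1610 = 1607)
F(I) = 4 (F(I) = 4 + (I - I) = 4 + 0 = 4)
Q = 545 (Q = 2 + (539 + 4) = 2 + 543 = 545)
n - sqrt((-136 + (-7)**2) + Q) = 1607 - sqrt((-136 + (-7)**2) + 545) = 1607 - sqrt((-136 + 49) + 545) = 1607 - sqrt(-87 + 545) = 1607 - sqrt(458)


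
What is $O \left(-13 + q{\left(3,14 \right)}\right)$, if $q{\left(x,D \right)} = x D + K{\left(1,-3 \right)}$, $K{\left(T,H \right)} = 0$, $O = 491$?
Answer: $14239$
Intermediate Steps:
$q{\left(x,D \right)} = D x$ ($q{\left(x,D \right)} = x D + 0 = D x + 0 = D x$)
$O \left(-13 + q{\left(3,14 \right)}\right) = 491 \left(-13 + 14 \cdot 3\right) = 491 \left(-13 + 42\right) = 491 \cdot 29 = 14239$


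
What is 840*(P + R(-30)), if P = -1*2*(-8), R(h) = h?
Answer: -11760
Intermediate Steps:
P = 16 (P = -2*(-8) = 16)
840*(P + R(-30)) = 840*(16 - 30) = 840*(-14) = -11760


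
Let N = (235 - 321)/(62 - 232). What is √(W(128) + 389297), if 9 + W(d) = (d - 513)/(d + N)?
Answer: √383854088937/993 ≈ 623.93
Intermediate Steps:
N = 43/85 (N = -86/(-170) = -86*(-1/170) = 43/85 ≈ 0.50588)
W(d) = -9 + (-513 + d)/(43/85 + d) (W(d) = -9 + (d - 513)/(d + 43/85) = -9 + (-513 + d)/(43/85 + d))
√(W(128) + 389297) = √(8*(-5499 - 85*128)/(43 + 85*128) + 389297) = √(8*(-5499 - 10880)/(43 + 10880) + 389297) = √(8*(-16379)/10923 + 389297) = √(8*(1/10923)*(-16379) + 389297) = √(-11912/993 + 389297) = √(386560009/993) = √383854088937/993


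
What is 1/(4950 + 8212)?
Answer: 1/13162 ≈ 7.5976e-5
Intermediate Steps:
1/(4950 + 8212) = 1/13162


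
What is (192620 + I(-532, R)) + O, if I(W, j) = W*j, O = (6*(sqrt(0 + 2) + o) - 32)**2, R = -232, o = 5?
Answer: 316120 - 24*sqrt(2) ≈ 3.1609e+5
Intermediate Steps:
O = (-2 + 6*sqrt(2))**2 (O = (6*(sqrt(0 + 2) + 5) - 32)**2 = (6*(sqrt(2) + 5) - 32)**2 = (6*(5 + sqrt(2)) - 32)**2 = ((30 + 6*sqrt(2)) - 32)**2 = (-2 + 6*sqrt(2))**2 ≈ 42.059)
(192620 + I(-532, R)) + O = (192620 - 532*(-232)) + (76 - 24*sqrt(2)) = (192620 + 123424) + (76 - 24*sqrt(2)) = 316044 + (76 - 24*sqrt(2)) = 316120 - 24*sqrt(2)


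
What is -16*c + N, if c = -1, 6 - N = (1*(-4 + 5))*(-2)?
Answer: 24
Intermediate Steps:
N = 8 (N = 6 - 1*(-4 + 5)*(-2) = 6 - 1*1*(-2) = 6 - (-2) = 6 - 1*(-2) = 6 + 2 = 8)
-16*c + N = -16*(-1) + 8 = 16 + 8 = 24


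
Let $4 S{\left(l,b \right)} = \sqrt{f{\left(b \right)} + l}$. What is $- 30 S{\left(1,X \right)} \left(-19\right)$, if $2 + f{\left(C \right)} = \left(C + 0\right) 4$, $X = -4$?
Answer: $\frac{285 i \sqrt{17}}{2} \approx 587.54 i$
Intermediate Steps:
$f{\left(C \right)} = -2 + 4 C$ ($f{\left(C \right)} = -2 + \left(C + 0\right) 4 = -2 + C 4 = -2 + 4 C$)
$S{\left(l,b \right)} = \frac{\sqrt{-2 + l + 4 b}}{4}$ ($S{\left(l,b \right)} = \frac{\sqrt{\left(-2 + 4 b\right) + l}}{4} = \frac{\sqrt{-2 + l + 4 b}}{4}$)
$- 30 S{\left(1,X \right)} \left(-19\right) = - 30 \frac{\sqrt{-2 + 1 + 4 \left(-4\right)}}{4} \left(-19\right) = - 30 \frac{\sqrt{-2 + 1 - 16}}{4} \left(-19\right) = - 30 \frac{\sqrt{-17}}{4} \left(-19\right) = - 30 \frac{i \sqrt{17}}{4} \left(-19\right) = - \frac{15 i \sqrt{17}}{2} \left(-19\right) = \frac{285 i \sqrt{17}}{2}$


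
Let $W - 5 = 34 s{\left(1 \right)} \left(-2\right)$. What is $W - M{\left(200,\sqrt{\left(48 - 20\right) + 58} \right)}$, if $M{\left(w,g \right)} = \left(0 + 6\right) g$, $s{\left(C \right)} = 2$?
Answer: $-131 - 6 \sqrt{86} \approx -186.64$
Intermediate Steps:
$M{\left(w,g \right)} = 6 g$
$W = -131$ ($W = 5 + 34 \cdot 2 \left(-2\right) = 5 + 68 \left(-2\right) = 5 - 136 = -131$)
$W - M{\left(200,\sqrt{\left(48 - 20\right) + 58} \right)} = -131 - 6 \sqrt{\left(48 - 20\right) + 58} = -131 - 6 \sqrt{28 + 58} = -131 - 6 \sqrt{86}$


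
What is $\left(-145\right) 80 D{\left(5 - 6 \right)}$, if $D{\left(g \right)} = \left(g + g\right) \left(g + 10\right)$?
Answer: $208800$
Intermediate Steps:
$D{\left(g \right)} = 2 g \left(10 + g\right)$
$\left(-145\right) 80 D{\left(5 - 6 \right)} = \left(-145\right) 80 \cdot 2 \left(5 - 6\right) \left(10 + \left(5 - 6\right)\right) = - 11600 \cdot 2 \left(-1\right) \left(10 - 1\right) = - 11600 \cdot 2 \left(-1\right) 9 = \left(-11600\right) \left(-18\right) = 208800$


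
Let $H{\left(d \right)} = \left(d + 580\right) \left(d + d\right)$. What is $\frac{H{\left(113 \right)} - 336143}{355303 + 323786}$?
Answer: $- \frac{179525}{679089} \approx -0.26436$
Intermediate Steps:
$H{\left(d \right)} = 2 d \left(580 + d\right)$ ($H{\left(d \right)} = \left(580 + d\right) 2 d = 2 d \left(580 + d\right)$)
$\frac{H{\left(113 \right)} - 336143}{355303 + 323786} = \frac{2 \cdot 113 \left(580 + 113\right) - 336143}{355303 + 323786} = \frac{2 \cdot 113 \cdot 693 - 336143}{679089} = \left(156618 - 336143\right) \frac{1}{679089} = \left(-179525\right) \frac{1}{679089} = - \frac{179525}{679089}$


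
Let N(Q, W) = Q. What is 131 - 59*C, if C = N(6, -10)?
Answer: -223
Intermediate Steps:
C = 6
131 - 59*C = 131 - 59*6 = 131 - 354 = -223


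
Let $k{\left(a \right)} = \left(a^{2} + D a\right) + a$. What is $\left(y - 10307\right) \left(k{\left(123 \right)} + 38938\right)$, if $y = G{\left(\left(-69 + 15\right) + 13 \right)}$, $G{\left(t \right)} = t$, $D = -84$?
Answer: $-453842584$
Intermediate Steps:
$y = -41$ ($y = \left(-69 + 15\right) + 13 = -54 + 13 = -41$)
$k{\left(a \right)} = a^{2} - 83 a$ ($k{\left(a \right)} = \left(a^{2} - 84 a\right) + a = a^{2} - 83 a$)
$\left(y - 10307\right) \left(k{\left(123 \right)} + 38938\right) = \left(-41 - 10307\right) \left(123 \left(-83 + 123\right) + 38938\right) = - 10348 \left(123 \cdot 40 + 38938\right) = - 10348 \left(4920 + 38938\right) = \left(-10348\right) 43858 = -453842584$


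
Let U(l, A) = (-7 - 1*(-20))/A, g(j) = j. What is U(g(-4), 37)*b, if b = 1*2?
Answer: 26/37 ≈ 0.70270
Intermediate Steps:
U(l, A) = 13/A (U(l, A) = (-7 + 20)/A = 13/A)
b = 2
U(g(-4), 37)*b = (13/37)*2 = 26/37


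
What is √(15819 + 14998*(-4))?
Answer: I*√44173 ≈ 210.17*I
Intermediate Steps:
√(15819 + 14998*(-4)) = √(15819 - 59992) = √(-44173) = I*√44173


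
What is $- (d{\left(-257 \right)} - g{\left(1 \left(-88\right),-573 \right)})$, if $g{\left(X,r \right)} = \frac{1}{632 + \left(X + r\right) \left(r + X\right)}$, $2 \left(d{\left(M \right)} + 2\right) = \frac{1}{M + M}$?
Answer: $\frac{900047549}{449804484} \approx 2.001$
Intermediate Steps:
$d{\left(M \right)} = -2 + \frac{1}{4 M}$ ($d{\left(M \right)} = -2 + \frac{1}{2 \left(M + M\right)} = -2 + \frac{1}{2 \cdot 2 M} = -2 + \frac{\frac{1}{2} \frac{1}{M}}{2} = -2 + \frac{1}{4 M}$)
$g{\left(X,r \right)} = \frac{1}{632 + \left(X + r\right)^{2}}$ ($g{\left(X,r \right)} = \frac{1}{632 + \left(X + r\right) \left(X + r\right)} = \frac{1}{632 + \left(X + r\right)^{2}}$)
$- (d{\left(-257 \right)} - g{\left(1 \left(-88\right),-573 \right)}) = - (\left(-2 + \frac{1}{4 \left(-257\right)}\right) - \frac{1}{632 + \left(1 \left(-88\right) - 573\right)^{2}}) = - (\left(-2 + \frac{1}{4} \left(- \frac{1}{257}\right)\right) - \frac{1}{632 + \left(-88 - 573\right)^{2}}) = - (\left(-2 - \frac{1}{1028}\right) - \frac{1}{632 + \left(-661\right)^{2}}) = - (- \frac{2057}{1028} - \frac{1}{632 + 436921}) = - (- \frac{2057}{1028} - \frac{1}{437553}) = \left(-1\right) \left(- \frac{900047549}{449804484}\right) = \frac{900047549}{449804484}$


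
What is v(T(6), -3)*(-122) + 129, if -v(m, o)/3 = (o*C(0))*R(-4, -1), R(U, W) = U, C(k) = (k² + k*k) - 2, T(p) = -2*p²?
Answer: -8655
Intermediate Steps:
C(k) = -2 + 2*k² (C(k) = (k² + k²) - 2 = 2*k² - 2 = -2 + 2*k²)
v(m, o) = -24*o (v(m, o) = -3*o*(-2 + 2*0²)*(-4) = -3*o*(-2 + 2*0)*(-4) = -3*o*(-2 + 0)*(-4) = -3*o*(-2)*(-4) = -3*(-2*o)*(-4) = -24*o)
v(T(6), -3)*(-122) + 129 = -24*(-3)*(-122) + 129 = 72*(-122) + 129 = -8784 + 129 = -8655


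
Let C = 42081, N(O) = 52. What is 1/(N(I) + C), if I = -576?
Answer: 1/42133 ≈ 2.3734e-5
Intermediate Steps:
1/(N(I) + C) = 1/(52 + 42081) = 1/42133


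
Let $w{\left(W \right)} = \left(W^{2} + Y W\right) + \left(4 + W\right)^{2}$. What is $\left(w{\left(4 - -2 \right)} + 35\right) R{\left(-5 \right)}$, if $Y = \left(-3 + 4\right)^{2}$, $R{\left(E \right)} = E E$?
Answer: $4425$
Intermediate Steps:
$R{\left(E \right)} = E^{2}$
$Y = 1$ ($Y = 1^{2} = 1$)
$w{\left(W \right)} = W + W^{2} + \left(4 + W\right)^{2}$ ($w{\left(W \right)} = \left(W^{2} + 1 W\right) + \left(4 + W\right)^{2} = \left(W^{2} + W\right) + \left(4 + W\right)^{2} = \left(W + W^{2}\right) + \left(4 + W\right)^{2} = W + W^{2} + \left(4 + W\right)^{2}$)
$\left(w{\left(4 - -2 \right)} + 35\right) R{\left(-5 \right)} = \left(\left(\left(4 - -2\right) + \left(4 - -2\right)^{2} + \left(4 + \left(4 - -2\right)\right)^{2}\right) + 35\right) \left(-5\right)^{2} = \left(\left(\left(4 + 2\right) + \left(4 + 2\right)^{2} + \left(4 + \left(4 + 2\right)\right)^{2}\right) + 35\right) 25 = \left(\left(6 + 6^{2} + \left(4 + 6\right)^{2}\right) + 35\right) 25 = \left(\left(6 + 36 + 10^{2}\right) + 35\right) 25 = \left(\left(6 + 36 + 100\right) + 35\right) 25 = \left(142 + 35\right) 25 = 177 \cdot 25 = 4425$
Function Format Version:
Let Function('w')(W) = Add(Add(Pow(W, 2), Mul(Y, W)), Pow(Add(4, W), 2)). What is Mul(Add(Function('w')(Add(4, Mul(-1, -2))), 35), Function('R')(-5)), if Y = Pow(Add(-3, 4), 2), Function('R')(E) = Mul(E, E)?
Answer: 4425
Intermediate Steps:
Function('R')(E) = Pow(E, 2)
Y = 1 (Y = Pow(1, 2) = 1)
Function('w')(W) = Add(W, Pow(W, 2), Pow(Add(4, W), 2)) (Function('w')(W) = Add(Add(Pow(W, 2), Mul(1, W)), Pow(Add(4, W), 2)) = Add(Add(Pow(W, 2), W), Pow(Add(4, W), 2)) = Add(Add(W, Pow(W, 2)), Pow(Add(4, W), 2)) = Add(W, Pow(W, 2), Pow(Add(4, W), 2)))
Mul(Add(Function('w')(Add(4, Mul(-1, -2))), 35), Function('R')(-5)) = Mul(Add(Add(Add(4, Mul(-1, -2)), Pow(Add(4, Mul(-1, -2)), 2), Pow(Add(4, Add(4, Mul(-1, -2))), 2)), 35), Pow(-5, 2)) = Mul(Add(Add(Add(4, 2), Pow(Add(4, 2), 2), Pow(Add(4, Add(4, 2)), 2)), 35), 25) = Mul(Add(Add(6, Pow(6, 2), Pow(Add(4, 6), 2)), 35), 25) = Mul(Add(Add(6, 36, Pow(10, 2)), 35), 25) = Mul(Add(Add(6, 36, 100), 35), 25) = Mul(Add(142, 35), 25) = Mul(177, 25) = 4425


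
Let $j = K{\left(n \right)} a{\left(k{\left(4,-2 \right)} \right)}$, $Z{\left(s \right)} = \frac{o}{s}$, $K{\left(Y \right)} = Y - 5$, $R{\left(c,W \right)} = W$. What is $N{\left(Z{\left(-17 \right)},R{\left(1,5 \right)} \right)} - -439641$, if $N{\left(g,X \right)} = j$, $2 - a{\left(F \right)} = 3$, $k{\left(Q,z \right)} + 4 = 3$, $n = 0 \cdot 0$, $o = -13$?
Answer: $439646$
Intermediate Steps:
$n = 0$
$k{\left(Q,z \right)} = -1$ ($k{\left(Q,z \right)} = -4 + 3 = -1$)
$a{\left(F \right)} = -1$ ($a{\left(F \right)} = 2 - 3 = -1$)
$K{\left(Y \right)} = -5 + Y$ ($K{\left(Y \right)} = Y - 5 = -5 + Y$)
$Z{\left(s \right)} = - \frac{13}{s}$
$j = 5$ ($j = \left(-5 + 0\right) \left(-1\right) = \left(-5\right) \left(-1\right) = 5$)
$N{\left(g,X \right)} = 5$
$N{\left(Z{\left(-17 \right)},R{\left(1,5 \right)} \right)} - -439641 = 5 - -439641 = 5 + 439641 = 439646$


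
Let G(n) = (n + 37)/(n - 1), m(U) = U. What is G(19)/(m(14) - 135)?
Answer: -28/1089 ≈ -0.025712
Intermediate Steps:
G(n) = (37 + n)/(-1 + n)
G(19)/(m(14) - 135) = ((37 + 19)/(-1 + 19))/(14 - 135) = (56/18)/(-121) = ((1/18)*56)*(-1/121) = (28/9)*(-1/121) = -28/1089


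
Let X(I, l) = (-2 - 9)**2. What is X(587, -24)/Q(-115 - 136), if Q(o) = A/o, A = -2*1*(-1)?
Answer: -30371/2 ≈ -15186.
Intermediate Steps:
X(I, l) = 121 (X(I, l) = (-11)**2 = 121)
A = 2 (A = -2*(-1) = 2)
Q(o) = 2/o
X(587, -24)/Q(-115 - 136) = 121/((2/(-115 - 136))) = 121/((2/(-251))) = 121/((2*(-1/251))) = 121/(-2/251) = 121*(-251/2) = -30371/2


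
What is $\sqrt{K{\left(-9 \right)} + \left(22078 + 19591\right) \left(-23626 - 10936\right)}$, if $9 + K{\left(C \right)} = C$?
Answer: $2 i \sqrt{360040999} \approx 37950.0 i$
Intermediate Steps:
$K{\left(C \right)} = -9 + C$
$\sqrt{K{\left(-9 \right)} + \left(22078 + 19591\right) \left(-23626 - 10936\right)} = \sqrt{\left(-9 - 9\right) + \left(22078 + 19591\right) \left(-23626 - 10936\right)} = \sqrt{-18 + 41669 \left(-34562\right)} = \sqrt{-18 - 1440163978} = \sqrt{-1440163996} = 2 i \sqrt{360040999}$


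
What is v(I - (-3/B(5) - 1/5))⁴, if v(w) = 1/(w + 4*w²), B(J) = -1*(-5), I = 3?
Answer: 390625/5609891727441 ≈ 6.9631e-8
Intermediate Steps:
B(J) = 5
v(I - (-3/B(5) - 1/5))⁴ = (1/((3 - (-3/5 - 1/5))*(1 + 4*(3 - (-3/5 - 1/5)))))⁴ = (1/((3 - (-3*⅕ - 1*⅕))*(1 + 4*(3 - (-3*⅕ - 1*⅕)))))⁴ = (1/((3 - (-⅗ - ⅕))*(1 + 4*(3 - (-⅗ - ⅕)))))⁴ = (1/((3 - 1*(-⅘))*(1 + 4*(3 - 1*(-⅘)))))⁴ = (1/((3 + ⅘)*(1 + 4*(3 + ⅘))))⁴ = (1/((19/5)*(1 + 4*(19/5))))⁴ = (5/(19*(1 + 76/5)))⁴ = (5/(19*(81/5)))⁴ = ((5/19)*(5/81))⁴ = (25/1539)⁴ = 390625/5609891727441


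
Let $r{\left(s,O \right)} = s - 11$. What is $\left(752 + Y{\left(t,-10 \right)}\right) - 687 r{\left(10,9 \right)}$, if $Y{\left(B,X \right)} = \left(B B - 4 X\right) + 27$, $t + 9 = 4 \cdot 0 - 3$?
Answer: $1650$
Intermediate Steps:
$t = -12$ ($t = -9 + \left(4 \cdot 0 - 3\right) = -9 + \left(0 - 3\right) = -9 - 3 = -12$)
$r{\left(s,O \right)} = -11 + s$
$Y{\left(B,X \right)} = 27 + B^{2} - 4 X$ ($Y{\left(B,X \right)} = \left(B^{2} - 4 X\right) + 27 = 27 + B^{2} - 4 X$)
$\left(752 + Y{\left(t,-10 \right)}\right) - 687 r{\left(10,9 \right)} = \left(752 + \left(27 + \left(-12\right)^{2} - -40\right)\right) - 687 \left(-11 + 10\right) = \left(752 + \left(27 + 144 + 40\right)\right) - -687 = \left(752 + 211\right) + 687 = 963 + 687 = 1650$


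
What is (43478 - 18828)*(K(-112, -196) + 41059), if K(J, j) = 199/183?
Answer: 185220001400/183 ≈ 1.0121e+9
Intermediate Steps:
K(J, j) = 199/183 (K(J, j) = 199*(1/183) = 199/183)
(43478 - 18828)*(K(-112, -196) + 41059) = (43478 - 18828)*(199/183 + 41059) = 24650*(7513996/183) = 185220001400/183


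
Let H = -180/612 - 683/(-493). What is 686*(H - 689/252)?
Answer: -10000949/8874 ≈ -1127.0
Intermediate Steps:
H = 538/493 (H = -180*1/612 - 683*(-1/493) = -5/17 + 683/493 = 538/493 ≈ 1.0913)
686*(H - 689/252) = 686*(538/493 - 689/252) = 686*(-204101/124236) = -10000949/8874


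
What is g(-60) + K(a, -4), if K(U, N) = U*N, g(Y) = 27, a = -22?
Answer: 115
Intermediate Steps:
K(U, N) = N*U
g(-60) + K(a, -4) = 27 - 4*(-22) = 27 + 88 = 115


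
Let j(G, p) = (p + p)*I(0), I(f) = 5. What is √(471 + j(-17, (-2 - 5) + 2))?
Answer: √421 ≈ 20.518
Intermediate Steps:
j(G, p) = 10*p (j(G, p) = (p + p)*5 = (2*p)*5 = 10*p)
√(471 + j(-17, (-2 - 5) + 2)) = √(471 + 10*((-2 - 5) + 2)) = √(471 + 10*(-7 + 2)) = √(471 + 10*(-5)) = √(471 - 50) = √421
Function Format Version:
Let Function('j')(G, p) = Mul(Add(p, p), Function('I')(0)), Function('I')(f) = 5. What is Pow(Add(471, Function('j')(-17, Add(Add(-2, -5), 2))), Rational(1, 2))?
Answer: Pow(421, Rational(1, 2)) ≈ 20.518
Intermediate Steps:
Function('j')(G, p) = Mul(10, p) (Function('j')(G, p) = Mul(Add(p, p), 5) = Mul(Mul(2, p), 5) = Mul(10, p))
Pow(Add(471, Function('j')(-17, Add(Add(-2, -5), 2))), Rational(1, 2)) = Pow(Add(471, Mul(10, Add(Add(-2, -5), 2))), Rational(1, 2)) = Pow(Add(471, Mul(10, Add(-7, 2))), Rational(1, 2)) = Pow(Add(471, Mul(10, -5)), Rational(1, 2)) = Pow(Add(471, -50), Rational(1, 2)) = Pow(421, Rational(1, 2))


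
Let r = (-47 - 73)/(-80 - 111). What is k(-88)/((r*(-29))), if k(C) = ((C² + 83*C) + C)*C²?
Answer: -65080576/435 ≈ -1.4961e+5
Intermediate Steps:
k(C) = C²*(C² + 84*C) (k(C) = (C² + 84*C)*C² = C²*(C² + 84*C))
r = 120/191 (r = -120/(-191) = -120*(-1/191) = 120/191 ≈ 0.62827)
k(-88)/((r*(-29))) = ((-88)³*(84 - 88))/(((120/191)*(-29))) = (-681472*(-4))/(-3480/191) = 2725888*(-191/3480) = -65080576/435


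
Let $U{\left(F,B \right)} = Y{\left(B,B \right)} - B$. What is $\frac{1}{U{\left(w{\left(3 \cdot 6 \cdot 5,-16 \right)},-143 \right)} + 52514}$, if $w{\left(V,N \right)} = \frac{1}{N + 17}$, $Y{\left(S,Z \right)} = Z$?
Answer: $\frac{1}{52514} \approx 1.9043 \cdot 10^{-5}$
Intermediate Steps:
$w{\left(V,N \right)} = \frac{1}{17 + N}$
$U{\left(F,B \right)} = 0$ ($U{\left(F,B \right)} = B - B = 0$)
$\frac{1}{U{\left(w{\left(3 \cdot 6 \cdot 5,-16 \right)},-143 \right)} + 52514} = \frac{1}{0 + 52514} = \frac{1}{52514}$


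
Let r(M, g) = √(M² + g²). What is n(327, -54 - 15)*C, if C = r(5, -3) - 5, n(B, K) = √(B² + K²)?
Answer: 3*√12410*(-5 + √34) ≈ 277.70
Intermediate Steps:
C = -5 + √34 (C = √(5² + (-3)²) - 5 = √(25 + 9) - 5 = √34 - 5 = -5 + √34 ≈ 0.83095)
n(327, -54 - 15)*C = √(327² + (-54 - 15)²)*(-5 + √34) = √(106929 + (-69)²)*(-5 + √34) = √(106929 + 4761)*(-5 + √34) = √111690*(-5 + √34) = (3*√12410)*(-5 + √34) = 3*√12410*(-5 + √34)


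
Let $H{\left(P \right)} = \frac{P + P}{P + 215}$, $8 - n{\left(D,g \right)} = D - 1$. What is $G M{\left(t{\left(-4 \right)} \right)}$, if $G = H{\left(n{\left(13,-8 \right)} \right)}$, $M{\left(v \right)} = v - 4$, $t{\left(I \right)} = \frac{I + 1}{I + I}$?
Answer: $\frac{29}{211} \approx 0.13744$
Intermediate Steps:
$t{\left(I \right)} = \frac{1 + I}{2 I}$
$M{\left(v \right)} = -4 + v$ ($M{\left(v \right)} = v - 4 = -4 + v$)
$n{\left(D,g \right)} = 9 - D$ ($n{\left(D,g \right)} = 8 - \left(D - 1\right) = 8 - \left(-1 + D\right) = 9 - D$)
$H{\left(P \right)} = \frac{2 P}{215 + P}$
$G = - \frac{8}{211}$ ($G = \frac{2 \left(9 - 13\right)}{215 + \left(9 - 13\right)} = 2 \left(-4\right) \frac{1}{215 - 4} = 2 \left(-4\right) \frac{1}{211} = - \frac{8}{211} \approx -0.037915$)
$G M{\left(t{\left(-4 \right)} \right)} = - \frac{8 \left(-4 + \frac{1 - 4}{2 \left(-4\right)}\right)}{211} = - \frac{8 \left(-4 + \frac{1}{2} \left(- \frac{1}{4}\right) \left(-3\right)\right)}{211} = - \frac{8 \left(-4 + \frac{3}{8}\right)}{211} = \left(- \frac{8}{211}\right) \left(- \frac{29}{8}\right) = \frac{29}{211}$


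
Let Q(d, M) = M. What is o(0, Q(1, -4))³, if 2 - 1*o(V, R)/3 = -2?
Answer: 1728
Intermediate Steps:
o(V, R) = 12 (o(V, R) = 6 - 3*(-2) = 6 + 6 = 12)
o(0, Q(1, -4))³ = 12³ = 1728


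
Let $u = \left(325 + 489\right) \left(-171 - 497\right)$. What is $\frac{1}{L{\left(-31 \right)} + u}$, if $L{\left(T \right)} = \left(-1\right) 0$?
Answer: $- \frac{1}{543752} \approx -1.8391 \cdot 10^{-6}$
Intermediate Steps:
$u = -543752$ ($u = 814 \left(-668\right) = -543752$)
$L{\left(T \right)} = 0$
$\frac{1}{L{\left(-31 \right)} + u} = \frac{1}{0 - 543752} = \frac{1}{-543752} = - \frac{1}{543752}$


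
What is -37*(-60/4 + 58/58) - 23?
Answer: 495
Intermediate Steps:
-37*(-60/4 + 58/58) - 23 = -37*(-60*1/4 + 58*(1/58)) - 23 = -37*(-15 + 1) - 23 = -37*(-14) - 23 = 518 - 23 = 495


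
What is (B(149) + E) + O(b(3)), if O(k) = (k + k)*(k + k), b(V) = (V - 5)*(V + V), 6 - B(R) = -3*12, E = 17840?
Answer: 18458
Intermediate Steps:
B(R) = 42 (B(R) = 6 - (-3)*12 = 6 - 1*(-36) = 6 + 36 = 42)
b(V) = 2*V*(-5 + V) (b(V) = (-5 + V)*(2*V) = 2*V*(-5 + V))
O(k) = 4*k² (O(k) = (2*k)*(2*k) = 4*k²)
(B(149) + E) + O(b(3)) = (42 + 17840) + 4*(2*3*(-5 + 3))² = 17882 + 4*(2*3*(-2))² = 17882 + 4*(-12)² = 17882 + 4*144 = 17882 + 576 = 18458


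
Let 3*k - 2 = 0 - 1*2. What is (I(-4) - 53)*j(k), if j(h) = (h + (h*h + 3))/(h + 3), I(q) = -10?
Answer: -63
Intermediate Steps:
k = 0 (k = ⅔ + (0 - 1*2)/3 = ⅔ + (0 - 2)/3 = ⅔ + (⅓)*(-2) = ⅔ - ⅔ = 0)
j(h) = (3 + h + h²)/(3 + h) (j(h) = (h + (h² + 3))/(3 + h) = (h + (3 + h²))/(3 + h) = (3 + h + h²)/(3 + h))
(I(-4) - 53)*j(k) = (-10 - 53)*((3 + 0 + 0²)/(3 + 0)) = -63*(3 + 0 + 0)/3 = -21*3 = -63*1 = -63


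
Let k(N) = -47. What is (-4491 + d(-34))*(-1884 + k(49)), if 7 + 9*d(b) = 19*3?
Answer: 77952539/9 ≈ 8.6614e+6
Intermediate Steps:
d(b) = 50/9 (d(b) = -7/9 + (19*3)/9 = -7/9 + (1/9)*57 = -7/9 + 19/3 = 50/9)
(-4491 + d(-34))*(-1884 + k(49)) = (-4491 + 50/9)*(-1884 - 47) = -40369/9*(-1931) = 77952539/9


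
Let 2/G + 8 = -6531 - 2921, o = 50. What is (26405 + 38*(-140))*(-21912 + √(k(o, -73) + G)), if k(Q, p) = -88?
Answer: -462014520 + 12651*I*√218757770/946 ≈ -4.6201e+8 + 1.978e+5*I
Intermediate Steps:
G = -1/4730 (G = 2/(-8 + (-6531 - 2921)) = 2/(-8 - 9452) = 2/(-9460) = 2*(-1/9460) = -1/4730 ≈ -0.00021142)
(26405 + 38*(-140))*(-21912 + √(k(o, -73) + G)) = (26405 + 38*(-140))*(-21912 + √(-88 - 1/4730)) = (26405 - 5320)*(-21912 + √(-416241/4730)) = 21085*(-21912 + 3*I*√218757770/4730) = -462014520 + 12651*I*√218757770/946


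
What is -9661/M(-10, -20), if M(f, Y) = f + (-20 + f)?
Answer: 9661/40 ≈ 241.52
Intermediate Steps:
M(f, Y) = -20 + 2*f
-9661/M(-10, -20) = -9661/(-20 + 2*(-10)) = -9661/(-20 - 20) = -9661/(-40) = -9661*(-1/40) = 9661/40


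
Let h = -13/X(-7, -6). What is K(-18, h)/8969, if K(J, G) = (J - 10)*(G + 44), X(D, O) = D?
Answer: -1284/8969 ≈ -0.14316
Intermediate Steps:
h = 13/7 (h = -13/(-7) = -13*(-⅐) = 13/7 ≈ 1.8571)
K(J, G) = (-10 + J)*(44 + G)
K(-18, h)/8969 = (-440 - 10*13/7 + 44*(-18) + (13/7)*(-18))/8969 = (-440 - 130/7 - 792 - 234/7)*(1/8969) = -1284*1/8969 = -1284/8969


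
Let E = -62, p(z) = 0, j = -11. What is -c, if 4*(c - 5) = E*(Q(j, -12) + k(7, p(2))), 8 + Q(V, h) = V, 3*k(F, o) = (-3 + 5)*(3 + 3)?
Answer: -475/2 ≈ -237.50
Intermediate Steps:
k(F, o) = 4 (k(F, o) = ((-3 + 5)*(3 + 3))/3 = (2*6)/3 = (⅓)*12 = 4)
Q(V, h) = -8 + V
c = 475/2 (c = 5 + (-62*((-8 - 11) + 4))/4 = 5 + (-62*(-19 + 4))/4 = 5 + (-62*(-15))/4 = 5 + (¼)*930 = 5 + 465/2 = 475/2 ≈ 237.50)
-c = -1*475/2 = -475/2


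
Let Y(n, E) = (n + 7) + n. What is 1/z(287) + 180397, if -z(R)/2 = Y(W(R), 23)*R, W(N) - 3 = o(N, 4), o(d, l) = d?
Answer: 60782604385/336938 ≈ 1.8040e+5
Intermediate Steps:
W(N) = 3 + N
Y(n, E) = 7 + 2*n (Y(n, E) = (7 + n) + n = 7 + 2*n)
z(R) = -2*R*(13 + 2*R) (z(R) = -2*(7 + 2*(3 + R))*R = -2*(7 + (6 + 2*R))*R = -2*(13 + 2*R)*R = -2*R*(13 + 2*R))
1/z(287) + 180397 = 1/(-2*287*(13 + 2*287)) + 180397 = 1/(-2*287*(13 + 574)) + 180397 = 1/(-2*287*587) + 180397 = 1/(-336938) + 180397 = -1/336938 + 180397 = 60782604385/336938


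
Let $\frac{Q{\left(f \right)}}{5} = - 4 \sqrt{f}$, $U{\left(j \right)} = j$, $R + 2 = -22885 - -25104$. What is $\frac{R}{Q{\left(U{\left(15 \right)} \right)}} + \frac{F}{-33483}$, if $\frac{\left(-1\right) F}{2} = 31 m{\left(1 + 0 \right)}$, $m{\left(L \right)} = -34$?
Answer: $- \frac{2108}{33483} - \frac{739 \sqrt{15}}{100} \approx -28.684$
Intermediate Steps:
$R = 2217$ ($R = -2 - -2219 = -2 + \left(-22885 + 25104\right) = -2 + 2219 = 2217$)
$Q{\left(f \right)} = - 20 \sqrt{f}$ ($Q{\left(f \right)} = 5 \left(- 4 \sqrt{f}\right) = - 20 \sqrt{f}$)
$F = 2108$ ($F = - 2 \cdot 31 \left(-34\right) = \left(-2\right) \left(-1054\right) = 2108$)
$\frac{R}{Q{\left(U{\left(15 \right)} \right)}} + \frac{F}{-33483} = \frac{2217}{\left(-20\right) \sqrt{15}} + \frac{2108}{-33483} = 2217 \left(- \frac{\sqrt{15}}{300}\right) + 2108 \left(- \frac{1}{33483}\right) = - \frac{739 \sqrt{15}}{100} - \frac{2108}{33483} = - \frac{2108}{33483} - \frac{739 \sqrt{15}}{100}$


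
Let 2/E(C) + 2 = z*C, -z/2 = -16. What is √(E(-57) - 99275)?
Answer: 2*I*√20688140847/913 ≈ 315.08*I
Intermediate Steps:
z = 32 (z = -2*(-16) = 32)
E(C) = 2/(-2 + 32*C)
√(E(-57) - 99275) = √(1/(-1 + 16*(-57)) - 99275) = √(1/(-1 - 912) - 99275) = √(1/(-913) - 99275) = √(-1/913 - 99275) = √(-90638076/913) = 2*I*√20688140847/913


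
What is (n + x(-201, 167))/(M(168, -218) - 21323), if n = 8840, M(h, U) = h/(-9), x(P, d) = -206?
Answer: -25902/64025 ≈ -0.40456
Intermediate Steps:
M(h, U) = -h/9 (M(h, U) = h*(-⅑) = -h/9)
(n + x(-201, 167))/(M(168, -218) - 21323) = (8840 - 206)/(-⅑*168 - 21323) = 8634/(-56/3 - 21323) = 8634/(-64025/3) = 8634*(-3/64025) = -25902/64025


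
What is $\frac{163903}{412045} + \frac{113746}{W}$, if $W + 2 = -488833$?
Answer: $\frac{6650610487}{40284403515} \approx 0.16509$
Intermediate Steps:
$W = -488835$ ($W = -2 - 488833 = -488835$)
$\frac{163903}{412045} + \frac{113746}{W} = \frac{163903}{412045} + \frac{113746}{-488835} = 163903 \cdot \frac{1}{412045} + 113746 \left(- \frac{1}{488835}\right) = \frac{163903}{412045} - \frac{113746}{488835} = \frac{6650610487}{40284403515}$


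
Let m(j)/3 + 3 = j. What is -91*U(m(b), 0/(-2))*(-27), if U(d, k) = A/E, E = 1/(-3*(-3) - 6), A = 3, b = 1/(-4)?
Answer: 22113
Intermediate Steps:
b = -¼ ≈ -0.25000
m(j) = -9 + 3*j
E = ⅓ (E = 1/(9 - 6) = 1/3 = ⅓ ≈ 0.33333)
U(d, k) = 9 (U(d, k) = 3/(⅓) = 3*3 = 9)
-91*U(m(b), 0/(-2))*(-27) = -91*9*(-27) = -819*(-27) = 22113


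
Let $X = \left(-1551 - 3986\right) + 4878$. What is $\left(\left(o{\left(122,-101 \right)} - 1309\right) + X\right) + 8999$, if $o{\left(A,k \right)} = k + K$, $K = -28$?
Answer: $6902$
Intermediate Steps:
$o{\left(A,k \right)} = -28 + k$ ($o{\left(A,k \right)} = k - 28 = -28 + k$)
$X = -659$ ($X = -5537 + 4878 = -659$)
$\left(\left(o{\left(122,-101 \right)} - 1309\right) + X\right) + 8999 = \left(\left(\left(-28 - 101\right) - 1309\right) - 659\right) + 8999 = \left(\left(-129 - 1309\right) - 659\right) + 8999 = \left(-1438 - 659\right) + 8999 = -2097 + 8999 = 6902$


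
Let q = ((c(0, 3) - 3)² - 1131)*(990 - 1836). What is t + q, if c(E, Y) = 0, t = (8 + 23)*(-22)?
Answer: 948530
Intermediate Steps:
t = -682 (t = 31*(-22) = -682)
q = 949212 (q = ((0 - 3)² - 1131)*(990 - 1836) = ((-3)² - 1131)*(-846) = (9 - 1131)*(-846) = -1122*(-846) = 949212)
t + q = -682 + 949212 = 948530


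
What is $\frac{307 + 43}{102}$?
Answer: $\frac{175}{51} \approx 3.4314$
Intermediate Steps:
$\frac{307 + 43}{102} = \frac{1}{102} \cdot 350 = \frac{175}{51}$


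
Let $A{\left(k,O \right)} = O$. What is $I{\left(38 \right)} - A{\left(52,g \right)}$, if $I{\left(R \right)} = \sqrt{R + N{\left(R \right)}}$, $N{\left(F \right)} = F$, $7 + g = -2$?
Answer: $9 + 2 \sqrt{19} \approx 17.718$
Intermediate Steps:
$g = -9$ ($g = -7 - 2 = -9$)
$I{\left(R \right)} = \sqrt{2} \sqrt{R}$ ($I{\left(R \right)} = \sqrt{R + R} = \sqrt{2 R} = \sqrt{2} \sqrt{R}$)
$I{\left(38 \right)} - A{\left(52,g \right)} = \sqrt{2} \sqrt{38} - -9 = 2 \sqrt{19} + 9 = 9 + 2 \sqrt{19}$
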